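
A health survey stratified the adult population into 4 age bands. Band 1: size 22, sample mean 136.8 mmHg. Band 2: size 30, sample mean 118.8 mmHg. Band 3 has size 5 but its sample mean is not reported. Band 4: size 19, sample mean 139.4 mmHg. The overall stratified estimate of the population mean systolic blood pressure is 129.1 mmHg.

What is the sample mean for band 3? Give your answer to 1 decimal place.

N = 22 + 30 + 5 + 19 = 76.
Overall total = μ·N = 129.1·76 = 9811.6.
Subtract the known strata: 22·136.8 + 30·118.8 + 19·139.4 = 9222.2.
Remaining total for band 3: 9811.6 − 9222.2 = 589.4.
Divide by its size: 589.4 / 5 = 117.88 → 117.9.

117.9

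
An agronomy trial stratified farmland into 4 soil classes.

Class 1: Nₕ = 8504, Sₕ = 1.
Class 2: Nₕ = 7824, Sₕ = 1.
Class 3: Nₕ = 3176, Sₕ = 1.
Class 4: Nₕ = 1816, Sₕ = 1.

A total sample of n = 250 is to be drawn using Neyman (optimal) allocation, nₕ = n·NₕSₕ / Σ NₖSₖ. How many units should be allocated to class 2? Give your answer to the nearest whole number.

1: NₕSₕ = 8504·1 = 8504
2: NₕSₕ = 7824·1 = 7824
3: NₕSₕ = 3176·1 = 3176
4: NₕSₕ = 1816·1 = 1816
Σ NₕSₕ = 21320.
n_2 = 250·7824/21320 = 91.745... → 92.

92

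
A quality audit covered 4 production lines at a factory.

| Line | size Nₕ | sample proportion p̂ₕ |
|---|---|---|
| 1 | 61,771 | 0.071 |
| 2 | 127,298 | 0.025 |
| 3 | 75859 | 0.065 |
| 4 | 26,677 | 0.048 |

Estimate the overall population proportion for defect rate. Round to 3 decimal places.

0.047

N = 61771 + 127298 + 75859 + 26677 = 291605.
Overall proportion = Σ (Nₕ/N)·p̂ₕ.
Σ Nₕp̂ₕ = 4385.741 + 3182.45 + 4930.835 + 1280.496 = 13779.522.
13779.522 / 291605 = 0.04725... → 0.047.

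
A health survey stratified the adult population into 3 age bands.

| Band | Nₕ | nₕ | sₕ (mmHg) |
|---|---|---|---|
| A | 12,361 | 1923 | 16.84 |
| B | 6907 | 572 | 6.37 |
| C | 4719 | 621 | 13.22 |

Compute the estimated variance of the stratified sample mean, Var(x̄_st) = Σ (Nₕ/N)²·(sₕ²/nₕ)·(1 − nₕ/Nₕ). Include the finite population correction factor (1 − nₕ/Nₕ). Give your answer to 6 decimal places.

0.047923

N = 23987; Wₕ = Nₕ/N.
band A: (12361/23987)²·16.84²/1923·(1 − 1923/12361) = 0.033069218
band B: (6907/23987)²·6.37²/572·(1 − 572/6907) = 0.005394697
band C: (4719/23987)²·13.22²/621·(1 − 621/4719) = 0.009458916
Sum = 0.047922830 → 0.047923.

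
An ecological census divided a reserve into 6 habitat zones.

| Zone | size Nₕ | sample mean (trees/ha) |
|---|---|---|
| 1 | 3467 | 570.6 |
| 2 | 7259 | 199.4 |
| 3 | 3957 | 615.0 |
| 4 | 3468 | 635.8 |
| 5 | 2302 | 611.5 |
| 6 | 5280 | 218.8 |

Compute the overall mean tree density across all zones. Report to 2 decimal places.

x̄_st = (Σ Nₕx̄ₕ) / (Σ Nₕ) = (3467·570.6 + 7259·199.4 + 3957·615.0 + 3468·635.8 + 2302·611.5 + 5280·218.8) / 25733
= 10627161.2 / 25733 = 412.9779... → 412.98.

412.98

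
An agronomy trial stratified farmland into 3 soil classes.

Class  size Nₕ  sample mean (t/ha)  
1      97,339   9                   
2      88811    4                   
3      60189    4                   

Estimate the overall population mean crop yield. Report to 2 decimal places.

x̄_st = (Σ Nₕx̄ₕ) / (Σ Nₕ) = (97339·9 + 88811·4 + 60189·4) / 246339
= 1472051 / 246339 = 5.9757... → 5.98.

5.98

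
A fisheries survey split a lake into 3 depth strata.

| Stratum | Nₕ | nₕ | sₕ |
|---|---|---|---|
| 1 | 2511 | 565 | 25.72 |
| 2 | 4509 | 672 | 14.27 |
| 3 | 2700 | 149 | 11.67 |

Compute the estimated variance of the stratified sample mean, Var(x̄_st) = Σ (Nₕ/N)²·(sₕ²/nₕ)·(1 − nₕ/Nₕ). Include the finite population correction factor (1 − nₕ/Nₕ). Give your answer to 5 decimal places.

N = 9720; Wₕ = Nₕ/N.
stratum 1: (2511/9720)²·25.72²/565·(1 − 565/2511) = 0.06055507
stratum 2: (4509/9720)²·14.27²/672·(1 − 672/4509) = 0.05549044
stratum 3: (2700/9720)²·11.67²/149·(1 − 149/2700) = 0.06663419
Sum = 0.18267970 → 0.18268.

0.18268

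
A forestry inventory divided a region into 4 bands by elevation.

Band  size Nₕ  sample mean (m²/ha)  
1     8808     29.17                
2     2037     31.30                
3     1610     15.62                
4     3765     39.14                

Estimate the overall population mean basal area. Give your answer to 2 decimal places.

N = 16220; weights Wₕ = Nₕ/N = (0.5430, 0.1256, 0.0993, 0.2321).
x̄_st = Σ Wₕ·x̄ₕ = 0.5430·29.17 + 0.1256·31.30 + 0.0993·15.62 + 0.2321·39.14 ≈ 30.4068...
→ 30.41.

30.41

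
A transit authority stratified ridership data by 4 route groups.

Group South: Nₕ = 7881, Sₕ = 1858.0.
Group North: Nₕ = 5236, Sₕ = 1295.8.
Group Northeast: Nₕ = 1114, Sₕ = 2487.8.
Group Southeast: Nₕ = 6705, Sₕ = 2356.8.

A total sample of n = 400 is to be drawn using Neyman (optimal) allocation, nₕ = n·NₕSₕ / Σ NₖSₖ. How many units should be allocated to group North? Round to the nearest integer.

68

South: NₕSₕ = 7881·1858.0 = 14642898
North: NₕSₕ = 5236·1295.8 = 6784808.8
Northeast: NₕSₕ = 1114·2487.8 = 2771409.2
Southeast: NₕSₕ = 6705·2356.8 = 15802344
Σ NₕSₕ = 40001460.
n_North = 400·6784808.8/40001460 = 67.846... → 68.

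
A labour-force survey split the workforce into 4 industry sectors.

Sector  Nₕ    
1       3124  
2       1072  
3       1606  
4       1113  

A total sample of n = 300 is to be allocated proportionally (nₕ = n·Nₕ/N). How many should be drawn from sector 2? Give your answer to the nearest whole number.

Share of sector 2 = 1072/6915 = 0.15503.
Allocate 300 × 0.15503 = 46.508... → 47.

47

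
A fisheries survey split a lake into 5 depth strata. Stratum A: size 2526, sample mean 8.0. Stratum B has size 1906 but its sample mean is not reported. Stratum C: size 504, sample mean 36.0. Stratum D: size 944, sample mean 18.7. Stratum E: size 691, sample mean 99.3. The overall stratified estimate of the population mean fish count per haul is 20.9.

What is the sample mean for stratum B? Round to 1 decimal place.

N = 2526 + 1906 + 504 + 944 + 691 = 6571.
Overall total = μ·N = 20.9·6571 = 137333.9.
Subtract the known strata: 2526·8.0 + 504·36.0 + 944·18.7 + 691·99.3 = 124621.1.
Remaining total for stratum B: 137333.9 − 124621.1 = 12712.8.
Divide by its size: 12712.8 / 1906 = 6.670... → 6.7.

6.7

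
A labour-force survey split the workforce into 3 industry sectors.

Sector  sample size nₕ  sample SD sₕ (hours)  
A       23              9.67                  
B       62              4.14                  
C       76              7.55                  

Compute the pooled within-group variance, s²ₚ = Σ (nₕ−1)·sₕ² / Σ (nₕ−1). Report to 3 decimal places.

46.696

Degrees of freedom: 22 + 61 + 75 = 158.
Σ(nₕ−1)sₕ² = 22·93.5089 + 61·17.1396 + 75·57.0025 = 7377.8989.
s²ₚ = 7377.8989 / 158 = 46.69556... → 46.696.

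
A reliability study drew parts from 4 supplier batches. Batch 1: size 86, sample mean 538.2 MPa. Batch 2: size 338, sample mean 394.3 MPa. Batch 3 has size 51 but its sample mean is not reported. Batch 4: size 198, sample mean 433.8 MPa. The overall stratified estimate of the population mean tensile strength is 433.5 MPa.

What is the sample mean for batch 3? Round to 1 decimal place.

Σ Nₕx̄ₕ = N·μ, so 51·x̄_3 = 673·433.5 − (86·538.2 + 338·394.3 + 198·433.8).
= 291745.5 − 265451 = 26294.5.
x̄_3 = 26294.5 / 51 = 515.578... → 515.6.

515.6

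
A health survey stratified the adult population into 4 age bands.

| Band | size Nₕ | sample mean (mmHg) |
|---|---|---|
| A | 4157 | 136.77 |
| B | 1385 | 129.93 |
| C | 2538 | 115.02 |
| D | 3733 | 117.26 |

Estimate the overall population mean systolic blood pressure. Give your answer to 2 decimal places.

125.13

N = 11813; weights Wₕ = Nₕ/N = (0.3519, 0.1172, 0.2148, 0.3160).
x̄_st = Σ Wₕ·x̄ₕ = 0.3519·136.77 + 0.1172·129.93 + 0.2148·115.02 + 0.3160·117.26 ≈ 125.1298...
→ 125.13.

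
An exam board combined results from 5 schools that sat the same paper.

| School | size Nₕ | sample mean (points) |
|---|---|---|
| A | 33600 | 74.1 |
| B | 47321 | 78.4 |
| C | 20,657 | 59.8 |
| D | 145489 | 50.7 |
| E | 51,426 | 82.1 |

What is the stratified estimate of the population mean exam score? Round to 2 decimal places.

63.76

N = 33600 + 47321 + 20657 + 145489 + 51426 = 298493.
The stratified mean weights each stratum mean by its population share Nₕ/N.
Σ Nₕx̄ₕ = 33600·74.1 + 47321·78.4 + 20657·59.8 + 145489·50.7 + 51426·82.1 = 2489760 + 3709966.4 + 1235288.6 + 7376292.3 + 4222074.6 = 19033381.9.
Divide by N: 19033381.9 / 298493 = 63.7649... → 63.76.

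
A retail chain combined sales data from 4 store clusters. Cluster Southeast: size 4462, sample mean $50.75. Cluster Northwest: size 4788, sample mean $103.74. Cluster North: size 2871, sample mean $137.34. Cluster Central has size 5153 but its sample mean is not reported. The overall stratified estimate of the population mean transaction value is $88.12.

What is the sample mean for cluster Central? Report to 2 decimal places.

78.54

N = 4462 + 4788 + 2871 + 5153 = 17274.
Overall total = μ·N = 88.12·17274 = 1522184.88.
Subtract the known strata: 4462·50.75 + 4788·103.74 + 2871·137.34 = 1117456.76.
Remaining total for cluster Central: 1522184.88 − 1117456.76 = 404728.12.
Divide by its size: 404728.12 / 5153 = 78.5422... → 78.54.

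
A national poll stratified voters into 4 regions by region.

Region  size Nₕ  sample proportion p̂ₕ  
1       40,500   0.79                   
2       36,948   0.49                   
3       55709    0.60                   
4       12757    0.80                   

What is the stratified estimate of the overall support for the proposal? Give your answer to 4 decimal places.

Wₕ = Nₕ/N with N = 145914: 0.2776, 0.2532, 0.3818, 0.0874.
p̂_st = 0.2776·0.79 + 0.2532·0.49 + 0.3818·0.60 + 0.0874·0.80 ≈ 0.642368... → 0.6424.

0.6424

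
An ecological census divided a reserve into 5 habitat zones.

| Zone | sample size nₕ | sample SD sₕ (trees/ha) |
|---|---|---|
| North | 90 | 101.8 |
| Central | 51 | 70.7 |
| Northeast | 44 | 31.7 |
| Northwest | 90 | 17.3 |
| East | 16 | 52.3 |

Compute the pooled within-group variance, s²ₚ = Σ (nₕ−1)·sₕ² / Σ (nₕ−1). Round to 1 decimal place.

4486.5

Degrees of freedom: 89 + 50 + 43 + 89 + 15 = 286.
Σ(nₕ−1)sₕ² = 89·10363.24 + 50·4998.49 + 43·1004.89 + 89·299.29 + 15·2735.29 = 1283129.29.
s²ₚ = 1283129.29 / 286 = 4486.466... → 4486.5.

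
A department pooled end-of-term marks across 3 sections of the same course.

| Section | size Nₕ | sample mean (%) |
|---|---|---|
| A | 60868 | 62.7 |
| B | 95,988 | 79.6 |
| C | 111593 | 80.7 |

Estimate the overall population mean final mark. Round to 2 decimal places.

76.23

x̄_st = (Σ Nₕx̄ₕ) / (Σ Nₕ) = (60868·62.7 + 95988·79.6 + 111593·80.7) / 268449
= 20462623.5 / 268449 = 76.2254... → 76.23.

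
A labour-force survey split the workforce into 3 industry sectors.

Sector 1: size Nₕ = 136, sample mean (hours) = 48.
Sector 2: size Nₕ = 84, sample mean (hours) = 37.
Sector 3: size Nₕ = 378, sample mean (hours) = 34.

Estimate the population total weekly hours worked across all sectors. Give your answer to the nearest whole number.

Estimate total by summing Nₕ·x̄ₕ over strata.
136·48 + 84·37 + 378·34 = 6528 + 3108 + 12852 = 22488.

22488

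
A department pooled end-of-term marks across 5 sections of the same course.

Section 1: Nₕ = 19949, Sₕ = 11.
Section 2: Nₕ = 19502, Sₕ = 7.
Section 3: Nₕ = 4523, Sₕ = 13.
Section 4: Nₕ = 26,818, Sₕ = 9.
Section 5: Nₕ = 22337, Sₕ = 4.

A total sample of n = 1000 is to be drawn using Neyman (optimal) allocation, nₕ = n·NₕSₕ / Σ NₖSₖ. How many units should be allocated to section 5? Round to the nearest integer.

1: NₕSₕ = 19949·11 = 219439
2: NₕSₕ = 19502·7 = 136514
3: NₕSₕ = 4523·13 = 58799
4: NₕSₕ = 26818·9 = 241362
5: NₕSₕ = 22337·4 = 89348
Σ NₕSₕ = 745462.
n_5 = 1000·89348/745462 = 119.856... → 120.

120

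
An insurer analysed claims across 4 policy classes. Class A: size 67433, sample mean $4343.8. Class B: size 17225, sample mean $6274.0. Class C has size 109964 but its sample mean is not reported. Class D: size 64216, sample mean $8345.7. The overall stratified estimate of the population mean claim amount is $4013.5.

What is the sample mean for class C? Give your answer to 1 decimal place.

927.0

N = 67433 + 17225 + 109964 + 64216 = 258838.
Overall total = μ·N = 4013.5·258838 = 1038846313.
Subtract the known strata: 67433·4343.8 + 17225·6274.0 + 64216·8345.7 = 936912586.6.
Remaining total for class C: 1038846313 − 936912586.6 = 101933726.4.
Divide by its size: 101933726.4 / 109964 = 926.974... → 927.0.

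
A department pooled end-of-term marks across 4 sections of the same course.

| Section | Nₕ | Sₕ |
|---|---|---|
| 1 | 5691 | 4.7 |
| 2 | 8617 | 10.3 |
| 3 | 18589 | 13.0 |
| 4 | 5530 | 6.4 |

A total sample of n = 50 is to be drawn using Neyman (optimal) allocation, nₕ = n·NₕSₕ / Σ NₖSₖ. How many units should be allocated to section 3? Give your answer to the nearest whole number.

Σ NₕSₕ = 5691·4.7 + 8617·10.3 + 18589·13.0 + 5530·6.4 = 392551.8.
Share for 3: 241657/392551.8 = 0.61561.
n_3 = 50 × 0.61561 = 30.780... → 31.

31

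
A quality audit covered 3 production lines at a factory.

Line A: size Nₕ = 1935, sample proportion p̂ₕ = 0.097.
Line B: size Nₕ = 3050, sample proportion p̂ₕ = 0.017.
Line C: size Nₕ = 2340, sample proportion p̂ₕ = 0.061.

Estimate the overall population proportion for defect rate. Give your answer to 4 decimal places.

0.0522

N = 1935 + 3050 + 2340 = 7325.
Overall proportion = Σ (Nₕ/N)·p̂ₕ.
Σ Nₕp̂ₕ = 187.695 + 51.85 + 142.74 = 382.285.
382.285 / 7325 = 0.052189... → 0.0522.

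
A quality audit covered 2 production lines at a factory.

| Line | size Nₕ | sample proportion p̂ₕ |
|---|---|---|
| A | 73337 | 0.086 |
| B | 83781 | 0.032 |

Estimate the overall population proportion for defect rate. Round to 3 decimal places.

0.057

N = 73337 + 83781 = 157118.
Overall proportion = Σ (Nₕ/N)·p̂ₕ.
Σ Nₕp̂ₕ = 6306.982 + 2680.992 = 8987.974.
8987.974 / 157118 = 0.05721... → 0.057.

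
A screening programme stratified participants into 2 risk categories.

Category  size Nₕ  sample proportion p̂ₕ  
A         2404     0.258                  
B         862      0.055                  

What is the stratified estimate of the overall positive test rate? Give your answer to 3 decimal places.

Wₕ = Nₕ/N with N = 3266: 0.7361, 0.2639.
p̂_st = 0.7361·0.258 + 0.2639·0.055 ≈ 0.20442... → 0.204.

0.204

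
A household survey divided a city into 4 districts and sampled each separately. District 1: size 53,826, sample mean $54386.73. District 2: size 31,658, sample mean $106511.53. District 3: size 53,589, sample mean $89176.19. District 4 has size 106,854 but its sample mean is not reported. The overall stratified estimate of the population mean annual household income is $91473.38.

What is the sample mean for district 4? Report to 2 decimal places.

106851.86

N = 53826 + 31658 + 53589 + 106854 = 245927.
Overall total = μ·N = 91473.38·245927 = 22495773923.26.
Subtract the known strata: 53826·54386.73 + 31658·106511.53 + 53589·89176.19 = 11078224991.63.
Remaining total for district 4: 22495773923.26 − 11078224991.63 = 11417548931.63.
Divide by its size: 11417548931.63 / 106854 = 106851.8627... → 106851.86.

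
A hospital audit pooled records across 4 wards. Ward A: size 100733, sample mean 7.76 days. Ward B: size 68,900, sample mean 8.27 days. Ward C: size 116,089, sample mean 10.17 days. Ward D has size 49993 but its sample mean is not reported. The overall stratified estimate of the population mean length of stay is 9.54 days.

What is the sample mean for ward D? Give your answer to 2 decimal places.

13.41

Σ Nₕx̄ₕ = N·μ, so 49993·x̄_D = 335715·9.54 − (100733·7.76 + 68900·8.27 + 116089·10.17).
= 3202721.1 − 2532116.21 = 670604.89.
x̄_D = 670604.89 / 49993 = 13.4140... → 13.41.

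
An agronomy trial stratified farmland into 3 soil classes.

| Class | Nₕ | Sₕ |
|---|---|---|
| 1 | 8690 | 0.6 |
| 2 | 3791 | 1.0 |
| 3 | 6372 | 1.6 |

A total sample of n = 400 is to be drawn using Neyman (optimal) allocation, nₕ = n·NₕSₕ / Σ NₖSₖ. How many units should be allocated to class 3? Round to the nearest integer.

212

1: NₕSₕ = 8690·0.6 = 5214
2: NₕSₕ = 3791·1.0 = 3791
3: NₕSₕ = 6372·1.6 = 10195.2
Σ NₕSₕ = 19200.2.
n_3 = 400·10195.2/19200.2 = 212.398... → 212.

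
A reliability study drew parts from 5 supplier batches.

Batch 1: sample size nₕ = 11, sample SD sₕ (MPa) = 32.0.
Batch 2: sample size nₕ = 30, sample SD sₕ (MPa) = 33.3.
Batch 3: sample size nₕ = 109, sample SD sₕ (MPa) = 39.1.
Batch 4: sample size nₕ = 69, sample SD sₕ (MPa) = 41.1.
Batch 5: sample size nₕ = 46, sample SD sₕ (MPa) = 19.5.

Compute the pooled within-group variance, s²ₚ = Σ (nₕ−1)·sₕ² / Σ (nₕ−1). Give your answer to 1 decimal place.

Degrees of freedom: 10 + 29 + 108 + 68 + 45 = 260.
Σ(nₕ−1)sₕ² = 10·1024 + 29·1108.89 + 108·1528.81 + 68·1689.21 + 45·380.25 = 339486.82.
s²ₚ = 339486.82 / 260 = 1305.719... → 1305.7.

1305.7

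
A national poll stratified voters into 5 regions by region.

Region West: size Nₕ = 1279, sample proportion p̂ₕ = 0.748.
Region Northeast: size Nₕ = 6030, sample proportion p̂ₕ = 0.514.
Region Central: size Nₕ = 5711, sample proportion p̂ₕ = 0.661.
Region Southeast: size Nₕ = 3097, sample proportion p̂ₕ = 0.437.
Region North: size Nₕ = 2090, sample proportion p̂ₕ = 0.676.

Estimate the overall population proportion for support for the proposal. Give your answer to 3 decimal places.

N = 1279 + 6030 + 5711 + 3097 + 2090 = 18207.
Overall proportion = Σ (Nₕ/N)·p̂ₕ.
Σ Nₕp̂ₕ = 956.692 + 3099.42 + 3774.971 + 1353.389 + 1412.84 = 10597.312.
10597.312 / 18207 = 0.58205... → 0.582.

0.582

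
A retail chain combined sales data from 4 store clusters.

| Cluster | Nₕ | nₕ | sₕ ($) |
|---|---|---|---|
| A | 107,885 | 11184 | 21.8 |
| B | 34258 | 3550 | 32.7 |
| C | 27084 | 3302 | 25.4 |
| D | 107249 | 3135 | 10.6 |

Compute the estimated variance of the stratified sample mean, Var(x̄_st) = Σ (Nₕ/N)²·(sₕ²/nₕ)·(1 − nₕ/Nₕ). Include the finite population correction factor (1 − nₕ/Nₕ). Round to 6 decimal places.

0.016827

N = 276476; Wₕ = Nₕ/N.
cluster A: (107885/276476)²·21.8²/11184·(1 − 11184/107885) = 0.005799532
cluster B: (34258/276476)²·32.7²/3550·(1 − 3550/34258) = 0.004145394
cluster C: (27084/276476)²·25.4²/3302·(1 − 3302/27084) = 0.001646405
cluster D: (107249/276476)²·10.6²/3135·(1 − 3135/107249) = 0.005235543
Sum = 0.016826874 → 0.016827.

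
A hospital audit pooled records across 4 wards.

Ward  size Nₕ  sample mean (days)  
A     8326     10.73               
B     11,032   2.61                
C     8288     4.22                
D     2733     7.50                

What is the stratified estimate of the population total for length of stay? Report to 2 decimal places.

A: 8326·10.73 = 89337.98
B: 11032·2.61 = 28793.52
C: 8288·4.22 = 34975.36
D: 2733·7.50 = 20497.5
τ̂ = Σ Nₕx̄ₕ = 173604.36.

173604.36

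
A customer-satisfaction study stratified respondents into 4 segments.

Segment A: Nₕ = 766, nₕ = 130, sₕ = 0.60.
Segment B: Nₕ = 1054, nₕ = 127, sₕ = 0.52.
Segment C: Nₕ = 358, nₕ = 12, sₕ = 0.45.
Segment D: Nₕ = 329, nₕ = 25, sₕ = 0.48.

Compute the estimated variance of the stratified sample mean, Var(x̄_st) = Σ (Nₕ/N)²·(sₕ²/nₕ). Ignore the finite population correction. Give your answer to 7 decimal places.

0.0011377

N = 2507; Wₕ = Nₕ/N.
segment A: (766/2507)²·0.60²/130 = 0.0002585283
segment B: (1054/2507)²·0.52²/127 = 0.0003763358
segment C: (358/2507)²·0.45²/12 = 0.0003441131
segment D: (329/2507)²·0.48²/25 = 0.0001587178
Sum = 0.0011376949 → 0.0011377.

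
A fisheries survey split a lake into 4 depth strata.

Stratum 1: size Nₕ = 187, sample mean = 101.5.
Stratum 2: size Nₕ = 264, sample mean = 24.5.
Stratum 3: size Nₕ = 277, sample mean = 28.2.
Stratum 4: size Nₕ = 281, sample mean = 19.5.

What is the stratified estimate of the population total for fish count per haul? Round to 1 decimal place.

Population total = Σ Nₕ·x̄ₕ (each stratum's size times its mean).
187·101.5 + 264·24.5 + 277·28.2 + 281·19.5 = 18980.5 + 6468 + 7811.4 + 5479.5 = 38739.4.

38739.4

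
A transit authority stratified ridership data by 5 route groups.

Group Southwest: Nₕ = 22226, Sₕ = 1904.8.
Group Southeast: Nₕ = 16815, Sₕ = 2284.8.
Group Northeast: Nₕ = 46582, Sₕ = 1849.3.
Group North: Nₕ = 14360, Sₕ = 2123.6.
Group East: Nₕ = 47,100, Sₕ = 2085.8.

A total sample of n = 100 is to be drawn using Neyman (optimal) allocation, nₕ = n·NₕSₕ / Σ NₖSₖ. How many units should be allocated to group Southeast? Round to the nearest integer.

Southwest: NₕSₕ = 22226·1904.8 = 42336084.8
Southeast: NₕSₕ = 16815·2284.8 = 38418912
Northeast: NₕSₕ = 46582·1849.3 = 86144092.6
North: NₕSₕ = 14360·2123.6 = 30494896
East: NₕSₕ = 47100·2085.8 = 98241180
Σ NₕSₕ = 295635165.4.
n_Southeast = 100·38418912/295635165.4 = 12.995... → 13.

13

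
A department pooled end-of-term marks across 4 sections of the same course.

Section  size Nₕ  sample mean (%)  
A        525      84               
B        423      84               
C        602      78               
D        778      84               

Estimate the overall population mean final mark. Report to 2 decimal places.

x̄_st = (Σ Nₕx̄ₕ) / (Σ Nₕ) = (525·84 + 423·84 + 602·78 + 778·84) / 2328
= 191940 / 2328 = 82.4485... → 82.45.

82.45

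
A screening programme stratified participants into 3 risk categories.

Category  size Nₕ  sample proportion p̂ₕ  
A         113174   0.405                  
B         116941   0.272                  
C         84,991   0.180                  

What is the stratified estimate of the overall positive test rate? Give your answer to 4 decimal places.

0.2950

Wₕ = Nₕ/N with N = 315106: 0.3592, 0.3711, 0.2697.
p̂_st = 0.3592·0.405 + 0.3711·0.272 + 0.2697·0.180 ≈ 0.294954... → 0.2950.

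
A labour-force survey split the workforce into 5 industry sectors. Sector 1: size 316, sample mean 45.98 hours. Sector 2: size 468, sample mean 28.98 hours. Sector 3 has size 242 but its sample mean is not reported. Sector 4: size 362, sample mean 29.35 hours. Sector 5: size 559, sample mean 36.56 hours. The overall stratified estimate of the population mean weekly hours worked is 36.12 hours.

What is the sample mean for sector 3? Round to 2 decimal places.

Σ Nₕx̄ₕ = N·μ, so 242·x̄_3 = 1947·36.12 − (316·45.98 + 468·28.98 + 362·29.35 + 559·36.56).
= 70325.64 − 59154.06 = 11171.58.
x̄_3 = 11171.58 / 242 = 46.1636... → 46.16.

46.16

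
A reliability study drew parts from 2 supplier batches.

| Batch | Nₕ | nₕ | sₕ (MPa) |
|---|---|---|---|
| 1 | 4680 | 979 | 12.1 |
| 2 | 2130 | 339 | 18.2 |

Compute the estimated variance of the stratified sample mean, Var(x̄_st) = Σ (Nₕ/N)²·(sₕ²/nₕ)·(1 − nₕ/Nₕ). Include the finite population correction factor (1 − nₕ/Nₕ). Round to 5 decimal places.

0.13623

N = 6810. Term for each stratum: Wₕ²sₕ²/nₕ·(1−nₕ/Nₕ).
Var(x̄_st) = 0.05585458 + 0.08037557 = 0.13623014 → 0.13623.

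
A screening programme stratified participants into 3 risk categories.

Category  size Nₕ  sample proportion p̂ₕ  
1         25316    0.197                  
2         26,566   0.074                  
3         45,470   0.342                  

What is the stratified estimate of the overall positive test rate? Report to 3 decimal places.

0.231

Wₕ = Nₕ/N with N = 97352: 0.2600, 0.2729, 0.4671.
p̂_st = 0.2600·0.197 + 0.2729·0.074 + 0.4671·0.342 ≈ 0.23116... → 0.231.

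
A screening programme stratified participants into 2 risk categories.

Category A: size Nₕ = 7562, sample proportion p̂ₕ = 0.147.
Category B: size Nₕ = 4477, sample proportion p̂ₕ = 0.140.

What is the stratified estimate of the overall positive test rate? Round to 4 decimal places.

0.1444

N = 7562 + 4477 = 12039.
Overall proportion = Σ (Nₕ/N)·p̂ₕ.
Σ Nₕp̂ₕ = 1111.614 + 626.78 = 1738.394.
1738.394 / 12039 = 0.144397... → 0.1444.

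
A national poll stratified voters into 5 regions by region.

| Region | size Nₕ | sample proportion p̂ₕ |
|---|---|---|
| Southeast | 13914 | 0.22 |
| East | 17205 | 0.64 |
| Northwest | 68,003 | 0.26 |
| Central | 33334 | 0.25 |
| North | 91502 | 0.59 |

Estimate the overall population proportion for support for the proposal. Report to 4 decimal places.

N = 13914 + 17205 + 68003 + 33334 + 91502 = 223958.
Overall proportion = Σ (Nₕ/N)·p̂ₕ.
Σ Nₕp̂ₕ = 3061.08 + 11011.2 + 17680.78 + 8333.5 + 53986.18 = 94072.74.
94072.74 / 223958 = 0.420046... → 0.4200.

0.4200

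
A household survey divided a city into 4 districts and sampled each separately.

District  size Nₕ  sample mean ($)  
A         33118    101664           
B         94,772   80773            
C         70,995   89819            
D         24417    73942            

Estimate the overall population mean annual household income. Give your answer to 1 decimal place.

N = 223302; weights Wₕ = Nₕ/N = (0.1483, 0.4244, 0.3179, 0.1093).
x̄_st = Σ Wₕ·x̄ₕ = 0.1483·101664 + 0.4244·80773 + 0.3179·89819 + 0.1093·73942 ≈ 86000.434...
→ 86000.4.

86000.4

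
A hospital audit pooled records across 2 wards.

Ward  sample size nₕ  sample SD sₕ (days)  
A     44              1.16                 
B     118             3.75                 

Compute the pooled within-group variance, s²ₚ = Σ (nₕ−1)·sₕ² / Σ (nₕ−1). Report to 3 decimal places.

A: (44−1)·1.16² = 43·1.3456 = 57.8608
B: (118−1)·3.75² = 117·14.0625 = 1645.3125
Numerator = 1703.1733; denominator = Σ(nₕ−1) = 160.
s²ₚ = 1703.1733/160 = 10.64483... → 10.645.

10.645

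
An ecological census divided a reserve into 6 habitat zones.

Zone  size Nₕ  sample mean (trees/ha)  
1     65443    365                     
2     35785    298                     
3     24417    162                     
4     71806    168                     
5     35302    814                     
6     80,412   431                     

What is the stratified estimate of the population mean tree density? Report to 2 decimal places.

363.91

x̄_st = (Σ Nₕx̄ₕ) / (Σ Nₕ) = (65443·365 + 35785·298 + 24417·162 + 71806·168 + 35302·814 + 80412·431) / 313165
= 113962987 / 313165 = 363.9072... → 363.91.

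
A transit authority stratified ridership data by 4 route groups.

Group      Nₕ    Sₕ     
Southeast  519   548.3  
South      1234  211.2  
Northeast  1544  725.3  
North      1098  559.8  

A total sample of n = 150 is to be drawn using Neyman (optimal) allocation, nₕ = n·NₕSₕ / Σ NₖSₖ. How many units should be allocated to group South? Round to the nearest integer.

17

Southeast: NₕSₕ = 519·548.3 = 284567.7
South: NₕSₕ = 1234·211.2 = 260620.8
Northeast: NₕSₕ = 1544·725.3 = 1119863.2
North: NₕSₕ = 1098·559.8 = 614660.4
Σ NₕSₕ = 2279712.1.
n_South = 150·260620.8/2279712.1 = 17.148... → 17.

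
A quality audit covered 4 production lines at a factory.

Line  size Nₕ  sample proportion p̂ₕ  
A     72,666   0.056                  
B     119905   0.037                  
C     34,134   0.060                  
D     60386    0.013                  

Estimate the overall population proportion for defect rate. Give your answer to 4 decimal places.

N = 72666 + 119905 + 34134 + 60386 = 287091.
Overall proportion = Σ (Nₕ/N)·p̂ₕ.
Σ Nₕp̂ₕ = 4069.296 + 4436.485 + 2048.04 + 785.018 = 11338.839.
11338.839 / 287091 = 0.039496... → 0.0395.

0.0395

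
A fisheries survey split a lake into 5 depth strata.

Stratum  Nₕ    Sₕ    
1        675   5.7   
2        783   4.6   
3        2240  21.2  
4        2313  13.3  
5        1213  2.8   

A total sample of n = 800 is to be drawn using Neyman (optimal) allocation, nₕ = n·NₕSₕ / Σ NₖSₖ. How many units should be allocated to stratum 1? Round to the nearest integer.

1: NₕSₕ = 675·5.7 = 3847.5
2: NₕSₕ = 783·4.6 = 3601.8
3: NₕSₕ = 2240·21.2 = 47488
4: NₕSₕ = 2313·13.3 = 30762.9
5: NₕSₕ = 1213·2.8 = 3396.4
Σ NₕSₕ = 89096.6.
n_1 = 800·3847.5/89096.6 = 34.547... → 35.

35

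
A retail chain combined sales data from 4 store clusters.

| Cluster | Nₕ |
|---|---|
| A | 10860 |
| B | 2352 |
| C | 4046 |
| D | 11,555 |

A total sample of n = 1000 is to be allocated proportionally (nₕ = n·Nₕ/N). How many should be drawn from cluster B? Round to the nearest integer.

N = 10860 + 2352 + 4046 + 11555 = 28813.
n_B = 1000·2352/28813 = 81.630... → 82.

82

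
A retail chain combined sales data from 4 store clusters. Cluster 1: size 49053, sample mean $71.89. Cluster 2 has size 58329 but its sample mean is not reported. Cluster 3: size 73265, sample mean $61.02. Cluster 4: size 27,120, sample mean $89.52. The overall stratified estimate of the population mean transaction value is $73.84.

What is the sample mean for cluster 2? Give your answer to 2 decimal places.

Σ Nₕx̄ₕ = N·μ, so 58329·x̄_2 = 207767·73.84 − (49053·71.89 + 73265·61.02 + 27120·89.52).
= 15341515.28 − 10424832.87 = 4916682.41.
x̄_2 = 4916682.41 / 58329 = 84.2922... → 84.29.

84.29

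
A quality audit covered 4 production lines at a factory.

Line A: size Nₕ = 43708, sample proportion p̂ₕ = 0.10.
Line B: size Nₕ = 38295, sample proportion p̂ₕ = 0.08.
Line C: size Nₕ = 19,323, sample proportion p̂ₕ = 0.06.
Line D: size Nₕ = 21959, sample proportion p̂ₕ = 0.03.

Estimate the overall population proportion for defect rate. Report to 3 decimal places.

Wₕ = Nₕ/N with N = 123285: 0.3545, 0.3106, 0.1567, 0.1781.
p̂_st = 0.3545·0.10 + 0.3106·0.08 + 0.1567·0.06 + 0.1781·0.03 ≈ 0.07505... → 0.075.

0.075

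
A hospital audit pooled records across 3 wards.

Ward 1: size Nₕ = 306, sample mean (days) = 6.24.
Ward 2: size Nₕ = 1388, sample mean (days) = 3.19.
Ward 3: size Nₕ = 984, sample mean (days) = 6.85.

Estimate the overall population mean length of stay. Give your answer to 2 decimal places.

N = 306 + 1388 + 984 = 2678.
Weight each subgroup mean by Nₕ/N and sum.
Σ Nₕx̄ₕ = 306·6.24 + 1388·3.19 + 984·6.85 = 1909.44 + 4427.72 + 6740.4 = 13077.56.
Divide by N: 13077.56 / 2678 = 4.8833... → 4.88.

4.88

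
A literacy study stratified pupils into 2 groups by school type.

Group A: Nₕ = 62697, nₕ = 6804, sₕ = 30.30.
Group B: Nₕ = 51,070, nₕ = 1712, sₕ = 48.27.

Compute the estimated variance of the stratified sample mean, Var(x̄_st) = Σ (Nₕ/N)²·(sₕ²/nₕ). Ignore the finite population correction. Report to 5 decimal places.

N = 113767. Term for each stratum: Wₕ²sₕ²/nₕ.
Var(x̄_st) = 0.04098093 + 0.27425209 = 0.31523302 → 0.31523.

0.31523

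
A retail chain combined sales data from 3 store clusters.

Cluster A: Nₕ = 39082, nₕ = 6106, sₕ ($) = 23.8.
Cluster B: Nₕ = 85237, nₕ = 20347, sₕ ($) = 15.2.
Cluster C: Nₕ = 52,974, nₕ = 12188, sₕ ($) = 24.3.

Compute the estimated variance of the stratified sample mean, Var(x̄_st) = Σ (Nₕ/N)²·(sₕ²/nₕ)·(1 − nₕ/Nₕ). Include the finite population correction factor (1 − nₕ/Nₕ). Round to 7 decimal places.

0.0091318

N = 177293; Wₕ = Nₕ/N.
cluster A: (39082/177293)²·23.8²/6106·(1 − 6106/39082) = 0.0038035462
cluster B: (85237/177293)²·15.2²/20347·(1 − 20347/85237) = 0.0019980647
cluster C: (52974/177293)²·24.3²/12188·(1 − 12188/52974) = 0.0033302038
Sum = 0.0091318146 → 0.0091318.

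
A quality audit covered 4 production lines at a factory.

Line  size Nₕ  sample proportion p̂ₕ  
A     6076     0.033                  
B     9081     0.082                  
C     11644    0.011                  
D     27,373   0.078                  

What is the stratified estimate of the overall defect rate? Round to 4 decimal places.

N = 6076 + 9081 + 11644 + 27373 = 54174.
Overall proportion = Σ (Nₕ/N)·p̂ₕ.
Σ Nₕp̂ₕ = 200.508 + 744.642 + 128.084 + 2135.094 = 3208.328.
3208.328 / 54174 = 0.059223... → 0.0592.

0.0592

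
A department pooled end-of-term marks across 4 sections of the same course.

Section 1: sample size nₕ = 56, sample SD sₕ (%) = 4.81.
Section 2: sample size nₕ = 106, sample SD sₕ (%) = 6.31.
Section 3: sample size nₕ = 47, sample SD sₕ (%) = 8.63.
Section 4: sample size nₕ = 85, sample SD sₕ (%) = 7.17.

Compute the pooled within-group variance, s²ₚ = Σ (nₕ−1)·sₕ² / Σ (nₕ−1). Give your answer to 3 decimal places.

Degrees of freedom: 55 + 105 + 46 + 84 = 290.
Σ(nₕ−1)sₕ² = 55·23.1361 + 105·39.8161 + 46·74.4769 + 84·51.4089 = 13197.461.
s²ₚ = 13197.461 / 290 = 45.50849... → 45.508.

45.508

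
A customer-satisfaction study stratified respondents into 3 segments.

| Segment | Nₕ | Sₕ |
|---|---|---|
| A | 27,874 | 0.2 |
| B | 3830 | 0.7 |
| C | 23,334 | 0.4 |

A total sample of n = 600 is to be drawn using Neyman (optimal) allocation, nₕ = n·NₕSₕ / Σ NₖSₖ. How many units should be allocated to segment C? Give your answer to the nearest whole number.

318

A: NₕSₕ = 27874·0.2 = 5574.8
B: NₕSₕ = 3830·0.7 = 2681
C: NₕSₕ = 23334·0.4 = 9333.6
Σ NₕSₕ = 17589.4.
n_C = 600·9333.6/17589.4 = 318.383... → 318.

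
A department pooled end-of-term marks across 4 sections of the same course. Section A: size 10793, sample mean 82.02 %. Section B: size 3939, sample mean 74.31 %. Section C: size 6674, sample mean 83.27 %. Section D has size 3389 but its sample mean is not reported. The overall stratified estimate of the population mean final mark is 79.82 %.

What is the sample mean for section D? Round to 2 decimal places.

72.42

Σ Nₕx̄ₕ = N·μ, so 3389·x̄_D = 24795·79.82 − (10793·82.02 + 3939·74.31 + 6674·83.27).
= 1979136.9 − 1733692.93 = 245443.97.
x̄_D = 245443.97 / 3389 = 72.4237... → 72.42.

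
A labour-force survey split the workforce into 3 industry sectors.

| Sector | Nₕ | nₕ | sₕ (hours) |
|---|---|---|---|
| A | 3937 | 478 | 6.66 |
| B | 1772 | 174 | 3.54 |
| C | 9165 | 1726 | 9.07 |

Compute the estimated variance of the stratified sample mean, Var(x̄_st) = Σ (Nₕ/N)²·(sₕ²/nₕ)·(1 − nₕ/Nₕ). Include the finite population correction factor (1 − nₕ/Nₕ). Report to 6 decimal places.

0.021322

N = 14874. Term for each stratum: Wₕ²sₕ²/nₕ·(1−nₕ/Nₕ).
Var(x̄_st) = 0.005711905 + 0.000921812 + 0.014688088 = 0.021321804 → 0.021322.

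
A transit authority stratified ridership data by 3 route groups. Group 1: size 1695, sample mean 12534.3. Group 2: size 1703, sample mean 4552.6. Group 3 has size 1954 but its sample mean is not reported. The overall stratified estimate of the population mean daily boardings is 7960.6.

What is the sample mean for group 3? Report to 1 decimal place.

6963.4

Σ Nₕx̄ₕ = N·μ, so 1954·x̄_3 = 5352·7960.6 − (1695·12534.3 + 1703·4552.6).
= 42605131.2 − 28998716.3 = 13606414.9.
x̄_3 = 13606414.9 / 1954 = 6963.365... → 6963.4.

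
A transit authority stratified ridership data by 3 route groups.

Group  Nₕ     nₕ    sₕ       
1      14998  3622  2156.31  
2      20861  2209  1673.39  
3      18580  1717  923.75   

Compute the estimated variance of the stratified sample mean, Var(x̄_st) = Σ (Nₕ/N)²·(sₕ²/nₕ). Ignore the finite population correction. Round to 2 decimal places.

341.47

N = 54439; Wₕ = Nₕ/N.
group 1: (14998/54439)²·2156.31²/3622 = 97.43621
group 2: (20861/54439)²·1673.39²/2209 = 186.14381
group 3: (18580/54439)²·923.75²/1717 = 57.89083
Sum = 341.47084 → 341.47.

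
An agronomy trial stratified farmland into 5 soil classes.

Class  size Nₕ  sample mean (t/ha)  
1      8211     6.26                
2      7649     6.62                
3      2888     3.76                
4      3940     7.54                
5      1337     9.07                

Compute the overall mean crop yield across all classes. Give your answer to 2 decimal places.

6.44

N = 24025; weights Wₕ = Nₕ/N = (0.3418, 0.3184, 0.1202, 0.1640, 0.0557).
x̄_st = Σ Wₕ·x̄ₕ = 0.3418·6.26 + 0.3184·6.62 + 0.1202·3.76 + 0.1640·7.54 + 0.0557·9.07 ≈ 6.4404...
→ 6.44.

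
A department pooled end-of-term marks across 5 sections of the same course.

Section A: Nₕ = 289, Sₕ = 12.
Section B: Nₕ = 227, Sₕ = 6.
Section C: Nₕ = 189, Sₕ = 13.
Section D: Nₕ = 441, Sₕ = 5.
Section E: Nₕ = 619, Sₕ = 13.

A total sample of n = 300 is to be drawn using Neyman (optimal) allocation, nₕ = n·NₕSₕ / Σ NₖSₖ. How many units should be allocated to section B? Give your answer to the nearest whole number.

23

A: NₕSₕ = 289·12 = 3468
B: NₕSₕ = 227·6 = 1362
C: NₕSₕ = 189·13 = 2457
D: NₕSₕ = 441·5 = 2205
E: NₕSₕ = 619·13 = 8047
Σ NₕSₕ = 17539.
n_B = 300·1362/17539 = 23.297... → 23.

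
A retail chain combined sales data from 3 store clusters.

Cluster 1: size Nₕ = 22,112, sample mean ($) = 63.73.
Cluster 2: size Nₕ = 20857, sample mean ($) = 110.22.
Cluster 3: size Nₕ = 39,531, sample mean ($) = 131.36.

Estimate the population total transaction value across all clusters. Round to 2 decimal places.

8900848.46

1: 22112·63.73 = 1409197.76
2: 20857·110.22 = 2298858.54
3: 39531·131.36 = 5192792.16
τ̂ = Σ Nₕx̄ₕ = 8900848.46.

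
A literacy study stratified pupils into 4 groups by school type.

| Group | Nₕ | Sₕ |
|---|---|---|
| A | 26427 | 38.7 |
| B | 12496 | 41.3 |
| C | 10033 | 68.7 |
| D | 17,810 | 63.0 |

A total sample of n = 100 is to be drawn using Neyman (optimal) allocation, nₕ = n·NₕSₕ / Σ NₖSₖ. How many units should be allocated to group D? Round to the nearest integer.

33

A: NₕSₕ = 26427·38.7 = 1022724.9
B: NₕSₕ = 12496·41.3 = 516084.8
C: NₕSₕ = 10033·68.7 = 689267.1
D: NₕSₕ = 17810·63.0 = 1122030
Σ NₕSₕ = 3350106.8.
n_D = 100·1122030/3350106.8 = 33.492... → 33.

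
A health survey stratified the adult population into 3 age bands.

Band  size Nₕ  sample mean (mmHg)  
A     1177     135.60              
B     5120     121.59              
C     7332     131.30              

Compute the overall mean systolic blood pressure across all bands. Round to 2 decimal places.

128.02

N = 1177 + 5120 + 7332 = 13629.
Weight each subgroup mean by Nₕ/N and sum.
Σ Nₕx̄ₕ = 1177·135.60 + 5120·121.59 + 7332·131.30 = 159601.2 + 622540.8 + 962691.6 = 1744833.6.
Divide by N: 1744833.6 / 13629 = 128.0236... → 128.02.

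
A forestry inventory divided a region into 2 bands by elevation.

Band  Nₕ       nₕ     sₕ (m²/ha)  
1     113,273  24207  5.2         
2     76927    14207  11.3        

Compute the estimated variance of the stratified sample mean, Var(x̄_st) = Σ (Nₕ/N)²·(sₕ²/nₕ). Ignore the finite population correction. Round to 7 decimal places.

0.0018664

N = 190200; Wₕ = Nₕ/N.
band 1: (113273/190200)²·5.2²/24207 = 0.0003961845
band 2: (76927/190200)²·11.3²/14207 = 0.0014702496
Sum = 0.0018664341 → 0.0018664.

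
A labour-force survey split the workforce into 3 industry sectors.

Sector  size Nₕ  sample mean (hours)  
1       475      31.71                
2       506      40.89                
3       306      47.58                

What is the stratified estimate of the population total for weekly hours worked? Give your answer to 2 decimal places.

Population total = Σ Nₕ·x̄ₕ (each stratum's size times its mean).
475·31.71 + 506·40.89 + 306·47.58 = 15062.25 + 20690.34 + 14559.48 = 50312.07.

50312.07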